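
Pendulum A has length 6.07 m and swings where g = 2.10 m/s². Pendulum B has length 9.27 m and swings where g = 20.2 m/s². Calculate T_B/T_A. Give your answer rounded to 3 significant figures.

T = 2π√(L/g), so T_B/T_A = √((L_B/g_B)/(L_A/g_A)) = √((9.27/20.2)/(6.07/2.10)) = 0.398.

0.398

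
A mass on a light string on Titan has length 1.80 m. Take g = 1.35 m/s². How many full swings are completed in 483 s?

T = 2π√(L/g) = 2π√(1.80/1.35) = 7.255 s.
Number of complete oscillations = ⌊483/7.255⌋ = ⌊66.57⌋ = 66.

66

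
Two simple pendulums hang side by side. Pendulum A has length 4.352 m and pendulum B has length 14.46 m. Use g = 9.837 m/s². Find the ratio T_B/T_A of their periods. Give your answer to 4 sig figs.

T ∝ √L, so T_B/T_A = √(L_B/L_A) = √(14.46/4.352) = 1.823.

1.823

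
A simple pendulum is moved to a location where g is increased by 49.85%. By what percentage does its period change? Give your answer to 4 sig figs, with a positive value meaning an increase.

T ∝ 1/√g, so T'/T = 1/√(1.4985) = 0.81691.
Percentage change in T = (0.81691 − 1) × 100% = -18.31%.

-18.31%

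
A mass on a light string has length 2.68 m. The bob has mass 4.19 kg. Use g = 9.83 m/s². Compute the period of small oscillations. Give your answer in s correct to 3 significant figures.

3.28 s

T = 2π√(L/g) = 2π√(2.68/9.83) = 2π × 0.5221 = 3.28 s.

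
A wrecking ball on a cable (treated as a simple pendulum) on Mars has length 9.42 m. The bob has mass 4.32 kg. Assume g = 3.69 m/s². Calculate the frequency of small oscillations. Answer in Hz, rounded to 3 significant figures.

0.0996 Hz

T = 2π√(L/g) = 2π√(9.42/3.69) = 10.04 s, so f = 1/T = 0.0996 Hz.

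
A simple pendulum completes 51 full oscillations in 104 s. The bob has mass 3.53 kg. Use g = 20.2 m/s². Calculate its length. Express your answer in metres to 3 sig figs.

2.13 m

T = 104/51 = 2.039 s.
From T = 2π√(L/g), L = gT²/(4π²) = 20.2 × 2.039²/(4π²) = 2.13 m.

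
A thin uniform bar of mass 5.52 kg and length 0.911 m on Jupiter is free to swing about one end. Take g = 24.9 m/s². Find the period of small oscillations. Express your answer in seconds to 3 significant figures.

0.981 s

For a physical pendulum T = 2π√(I/(mgd)), with d = 0.4555 m from pivot to centre of mass.
I_cm = mL²/12 = 5.52 × 0.911²/12 = 0.3818 kg·m²; I = I_cm + md² = 0.3818 + 5.52 × 0.4555² = 1.527 kg·m².
T = 2π√(1.527/(5.52 × 24.9 × 0.4555)) = 0.981 s.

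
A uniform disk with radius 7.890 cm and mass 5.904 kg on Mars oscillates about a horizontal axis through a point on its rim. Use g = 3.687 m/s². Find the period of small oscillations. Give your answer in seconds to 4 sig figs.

I_cm = ½mr² = 0.018377 kg·m². The pivot is at distance d = 0.07890 m from the centre of mass.
By the parallel-axis theorem, I = I_cm + md² = 0.018377 + 0.036754 = 0.055130 kg·m².
T = 2π√(I/(mgd)) = 2π√(0.055130/(5.904 × 3.687 × 0.07890)) = 1.126 s.

1.126 s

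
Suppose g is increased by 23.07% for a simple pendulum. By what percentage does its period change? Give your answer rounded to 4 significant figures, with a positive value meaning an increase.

-9.859%

T ∝ 1/√g, so T'/T = 1/√(1.2307) = 0.90141.
Percentage change in T = (0.90141 − 1) × 100% = -9.859%.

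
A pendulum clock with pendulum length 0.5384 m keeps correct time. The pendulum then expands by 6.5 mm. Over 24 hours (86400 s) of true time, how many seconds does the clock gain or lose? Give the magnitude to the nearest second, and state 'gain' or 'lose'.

T ∝ √L, so T'/T = √(0.54490/0.5384) = 1.00602.
In 86400 s of true time the clock registers 86400/1.00602 = 85883.1 s, so it loses 517 s.

lose 517 s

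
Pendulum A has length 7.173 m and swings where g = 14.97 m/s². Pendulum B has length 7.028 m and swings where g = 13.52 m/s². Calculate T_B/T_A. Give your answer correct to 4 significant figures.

T = 2π√(L/g), so T_B/T_A = √((L_B/g_B)/(L_A/g_A)) = √((7.028/13.52)/(7.173/14.97)) = 1.042.

1.042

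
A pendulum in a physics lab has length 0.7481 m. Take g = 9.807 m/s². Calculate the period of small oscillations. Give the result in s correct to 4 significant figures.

T = 2π√(L/g) = 2π√(0.7481/9.807) = 2π × 0.27619 = 1.735 s.

1.735 s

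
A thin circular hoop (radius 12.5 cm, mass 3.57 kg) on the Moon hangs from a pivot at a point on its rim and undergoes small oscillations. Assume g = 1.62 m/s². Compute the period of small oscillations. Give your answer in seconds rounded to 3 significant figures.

2.47 s

I_cm = mr² = 0.05578 kg·m². The pivot is at distance d = 0.125 m from the centre of mass.
By the parallel-axis theorem, I = I_cm + md² = 0.05578 + 0.05578 = 0.1116 kg·m².
T = 2π√(I/(mgd)) = 2π√(0.1116/(3.57 × 1.62 × 0.125)) = 2.47 s.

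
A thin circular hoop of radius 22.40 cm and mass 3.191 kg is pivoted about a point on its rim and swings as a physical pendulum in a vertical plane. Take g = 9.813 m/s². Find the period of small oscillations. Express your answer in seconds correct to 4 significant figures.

I_cm = mr² = 0.16011 kg·m². The pivot is at distance d = 0.2240 m from the centre of mass.
By the parallel-axis theorem, I = I_cm + md² = 0.16011 + 0.16011 = 0.32022 kg·m².
T = 2π√(I/(mgd)) = 2π√(0.32022/(3.191 × 9.813 × 0.2240)) = 1.343 s.

1.343 s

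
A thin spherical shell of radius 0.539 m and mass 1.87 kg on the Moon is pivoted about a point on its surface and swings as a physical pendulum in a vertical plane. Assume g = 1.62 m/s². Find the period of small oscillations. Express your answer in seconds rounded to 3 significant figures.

I_cm = (2/3)mr² = 0.3622 kg·m². The pivot is at distance d = 0.539 m from the centre of mass.
By the parallel-axis theorem, I = I_cm + md² = 0.3622 + 0.5433 = 0.9055 kg·m².
T = 2π√(I/(mgd)) = 2π√(0.9055/(1.87 × 1.62 × 0.539)) = 4.68 s.

4.68 s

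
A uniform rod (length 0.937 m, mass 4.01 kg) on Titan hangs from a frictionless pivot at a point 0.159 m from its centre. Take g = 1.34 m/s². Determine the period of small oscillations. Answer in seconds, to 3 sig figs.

For a physical pendulum T = 2π√(I/(mgd)), with d = 0.1590 m from pivot to centre of mass.
I_cm = mL²/12 = 4.01 × 0.937²/12 = 0.2934 kg·m²; I = I_cm + md² = 0.2934 + 4.01 × 0.1590² = 0.3948 kg·m².
T = 2π√(0.3948/(4.01 × 1.34 × 0.1590)) = 4.27 s.

4.27 s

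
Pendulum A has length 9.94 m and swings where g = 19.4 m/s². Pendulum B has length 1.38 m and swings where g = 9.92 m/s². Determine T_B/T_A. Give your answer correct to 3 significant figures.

0.521

T = 2π√(L/g), so T_B/T_A = √((L_B/g_B)/(L_A/g_A)) = √((1.38/9.92)/(9.94/19.4)) = 0.521.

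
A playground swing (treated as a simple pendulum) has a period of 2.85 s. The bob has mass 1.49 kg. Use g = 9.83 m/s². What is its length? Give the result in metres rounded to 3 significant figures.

From T = 2π√(L/g), L = gT²/(4π²) = 9.83 × 2.850²/(4π²) = 2.02 m.

2.02 m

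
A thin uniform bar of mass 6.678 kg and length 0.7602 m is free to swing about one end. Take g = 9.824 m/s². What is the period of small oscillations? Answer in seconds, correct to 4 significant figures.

For a physical pendulum T = 2π√(I/(mgd)), with d = 0.38010 m from pivot to centre of mass.
I_cm = mL²/12 = 6.678 × 0.7602²/12 = 0.32160 kg·m²; I = I_cm + md² = 0.32160 + 6.678 × 0.38010² = 1.2864 kg·m².
T = 2π√(1.2864/(6.678 × 9.824 × 0.38010)) = 1.427 s.

1.427 s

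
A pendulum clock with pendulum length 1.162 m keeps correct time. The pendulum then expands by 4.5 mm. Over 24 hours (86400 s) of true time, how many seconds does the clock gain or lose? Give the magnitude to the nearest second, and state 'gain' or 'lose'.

lose 167 s

T ∝ √L, so T'/T = √(1.16650/1.162) = 1.00193.
In 86400 s of true time the clock registers 86400/1.00193 = 86233.2 s, so it loses 167 s.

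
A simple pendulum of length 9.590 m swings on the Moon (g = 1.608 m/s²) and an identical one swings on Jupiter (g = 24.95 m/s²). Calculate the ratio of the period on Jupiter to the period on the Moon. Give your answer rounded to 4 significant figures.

T ∝ 1/√g, so T₂/T₁ = √(g₁/g₂) = √(1.608/24.95) = 0.2539.

0.2539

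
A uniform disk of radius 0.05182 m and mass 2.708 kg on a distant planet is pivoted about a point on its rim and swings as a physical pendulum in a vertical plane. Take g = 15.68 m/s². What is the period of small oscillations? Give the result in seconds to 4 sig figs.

I_cm = ½mr² = 0.0036359 kg·m². The pivot is at distance d = 0.05182 m from the centre of mass.
By the parallel-axis theorem, I = I_cm + md² = 0.0036359 + 0.0072718 = 0.010908 kg·m².
T = 2π√(I/(mgd)) = 2π√(0.010908/(2.708 × 15.68 × 0.05182)) = 0.4424 s.

0.4424 s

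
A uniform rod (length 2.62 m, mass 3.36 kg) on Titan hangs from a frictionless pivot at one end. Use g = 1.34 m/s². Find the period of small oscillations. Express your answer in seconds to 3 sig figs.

7.17 s

For a physical pendulum T = 2π√(I/(mgd)), with d = 1.310 m from pivot to centre of mass.
I_cm = mL²/12 = 3.36 × 2.62²/12 = 1.922 kg·m²; I = I_cm + md² = 1.922 + 3.36 × 1.310² = 7.688 kg·m².
T = 2π√(7.688/(3.36 × 1.34 × 1.310)) = 7.17 s.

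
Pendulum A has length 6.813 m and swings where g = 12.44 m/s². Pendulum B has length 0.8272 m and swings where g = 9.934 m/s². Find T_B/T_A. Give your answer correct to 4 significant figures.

T = 2π√(L/g), so T_B/T_A = √((L_B/g_B)/(L_A/g_A)) = √((0.8272/9.934)/(6.813/12.44)) = 0.3899.

0.3899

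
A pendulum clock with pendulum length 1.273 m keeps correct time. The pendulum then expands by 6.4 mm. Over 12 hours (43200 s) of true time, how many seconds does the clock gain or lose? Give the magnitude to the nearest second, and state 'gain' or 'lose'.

T ∝ √L, so T'/T = √(1.27940/1.273) = 1.00251.
In 43200 s of true time the clock registers 43200/1.00251 = 43091.8 s, so it loses 108 s.

lose 108 s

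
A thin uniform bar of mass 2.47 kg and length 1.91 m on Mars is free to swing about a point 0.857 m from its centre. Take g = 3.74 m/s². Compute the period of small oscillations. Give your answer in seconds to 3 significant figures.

3.58 s

For a physical pendulum T = 2π√(I/(mgd)), with d = 0.8570 m from pivot to centre of mass.
I_cm = mL²/12 = 2.47 × 1.91²/12 = 0.7509 kg·m²; I = I_cm + md² = 0.7509 + 2.47 × 0.8570² = 2.565 kg·m².
T = 2π√(2.565/(2.47 × 3.74 × 0.8570)) = 3.58 s.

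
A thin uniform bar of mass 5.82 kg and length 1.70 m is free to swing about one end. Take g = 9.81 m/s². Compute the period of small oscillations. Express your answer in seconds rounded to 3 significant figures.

For a physical pendulum T = 2π√(I/(mgd)), with d = 0.8500 m from pivot to centre of mass.
I_cm = mL²/12 = 5.82 × 1.70²/12 = 1.402 kg·m²; I = I_cm + md² = 1.402 + 5.82 × 0.8500² = 5.607 kg·m².
T = 2π√(5.607/(5.82 × 9.81 × 0.8500)) = 2.14 s.

2.14 s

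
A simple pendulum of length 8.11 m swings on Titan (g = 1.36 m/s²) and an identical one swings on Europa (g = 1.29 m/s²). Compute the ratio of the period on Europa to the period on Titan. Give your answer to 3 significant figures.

1.03

T ∝ 1/√g, so T₂/T₁ = √(g₁/g₂) = √(1.36/1.29) = 1.03.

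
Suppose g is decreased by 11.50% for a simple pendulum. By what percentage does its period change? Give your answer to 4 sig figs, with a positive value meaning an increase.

6.299%

T ∝ 1/√g, so T'/T = 1/√(0.88500) = 1.0630.
Percentage change in T = (1.0630 − 1) × 100% = 6.299%.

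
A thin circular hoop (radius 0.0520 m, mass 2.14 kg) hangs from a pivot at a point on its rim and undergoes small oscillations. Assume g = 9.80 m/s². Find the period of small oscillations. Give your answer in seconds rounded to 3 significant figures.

I_cm = mr² = 0.005787 kg·m². The pivot is at distance d = 0.0520 m from the centre of mass.
By the parallel-axis theorem, I = I_cm + md² = 0.005787 + 0.005787 = 0.01157 kg·m².
T = 2π√(I/(mgd)) = 2π√(0.01157/(2.14 × 9.80 × 0.0520)) = 0.647 s.

0.647 s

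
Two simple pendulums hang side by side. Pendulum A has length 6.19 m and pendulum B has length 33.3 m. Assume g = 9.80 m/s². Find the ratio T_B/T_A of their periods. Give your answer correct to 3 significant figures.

T ∝ √L, so T_B/T_A = √(L_B/L_A) = √(33.3/6.19) = 2.32.

2.32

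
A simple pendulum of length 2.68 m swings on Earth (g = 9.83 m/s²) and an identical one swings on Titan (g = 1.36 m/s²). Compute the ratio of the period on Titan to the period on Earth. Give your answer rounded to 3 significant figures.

2.69

T ∝ 1/√g, so T₂/T₁ = √(g₁/g₂) = √(9.83/1.36) = 2.69.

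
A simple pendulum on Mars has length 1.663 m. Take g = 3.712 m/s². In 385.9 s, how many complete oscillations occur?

91

T = 2π√(L/g) = 2π√(1.663/3.712) = 4.2055 s.
Number of complete oscillations = ⌊385.9/4.2055⌋ = ⌊91.760⌋ = 91.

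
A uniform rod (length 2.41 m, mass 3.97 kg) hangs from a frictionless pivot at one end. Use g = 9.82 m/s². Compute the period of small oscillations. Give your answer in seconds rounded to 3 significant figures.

For a physical pendulum T = 2π√(I/(mgd)), with d = 1.205 m from pivot to centre of mass.
I_cm = mL²/12 = 3.97 × 2.41²/12 = 1.922 kg·m²; I = I_cm + md² = 1.922 + 3.97 × 1.205² = 7.686 kg·m².
T = 2π√(7.686/(3.97 × 9.82 × 1.205)) = 2.54 s.

2.54 s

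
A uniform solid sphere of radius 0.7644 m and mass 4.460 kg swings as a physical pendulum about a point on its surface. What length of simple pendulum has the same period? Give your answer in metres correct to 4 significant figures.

The equivalent simple-pendulum length is L_eq = I/(md), where I is about the pivot and d = 0.76440 m.
I_cm = (2/5)mR² = 1.0424 kg·m², so I = I_cm + md² = 1.0424 + 2.6060 = 3.6484 kg·m².
L_eq = 3.6484/(4.460 × 0.76440) = 1.070 m.

1.070 m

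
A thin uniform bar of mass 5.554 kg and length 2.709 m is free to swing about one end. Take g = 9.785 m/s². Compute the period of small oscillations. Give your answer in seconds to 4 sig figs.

2.699 s

For a physical pendulum T = 2π√(I/(mgd)), with d = 1.3545 m from pivot to centre of mass.
I_cm = mL²/12 = 5.554 × 2.709²/12 = 3.3966 kg·m²; I = I_cm + md² = 3.3966 + 5.554 × 1.3545² = 13.586 kg·m².
T = 2π√(13.586/(5.554 × 9.785 × 1.3545)) = 2.699 s.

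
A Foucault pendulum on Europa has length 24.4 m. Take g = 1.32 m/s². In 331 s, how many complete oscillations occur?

T = 2π√(L/g) = 2π√(24.4/1.32) = 27.01 s.
Number of complete oscillations = ⌊331/27.01⌋ = ⌊12.25⌋ = 12.

12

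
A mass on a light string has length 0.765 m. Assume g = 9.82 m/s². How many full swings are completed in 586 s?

T = 2π√(L/g) = 2π√(0.765/9.82) = 1.754 s.
Number of complete oscillations = ⌊586/1.754⌋ = ⌊334.2⌋ = 334.

334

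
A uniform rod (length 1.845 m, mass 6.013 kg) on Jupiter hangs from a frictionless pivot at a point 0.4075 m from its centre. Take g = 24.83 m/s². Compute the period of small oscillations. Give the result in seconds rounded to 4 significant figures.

1.325 s

For a physical pendulum T = 2π√(I/(mgd)), with d = 0.40750 m from pivot to centre of mass.
I_cm = mL²/12 = 6.013 × 1.845²/12 = 1.7057 kg·m²; I = I_cm + md² = 1.7057 + 6.013 × 0.40750² = 2.7042 kg·m².
T = 2π√(2.7042/(6.013 × 24.83 × 0.40750)) = 1.325 s.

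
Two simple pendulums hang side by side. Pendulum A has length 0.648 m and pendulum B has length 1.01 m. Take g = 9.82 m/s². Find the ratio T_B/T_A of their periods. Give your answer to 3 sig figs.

T ∝ √L, so T_B/T_A = √(L_B/L_A) = √(1.01/0.648) = 1.25.

1.25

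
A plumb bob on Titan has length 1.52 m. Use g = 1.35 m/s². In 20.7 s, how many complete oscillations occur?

3

T = 2π√(L/g) = 2π√(1.52/1.35) = 6.667 s.
Number of complete oscillations = ⌊20.7/6.667⌋ = ⌊3.105⌋ = 3.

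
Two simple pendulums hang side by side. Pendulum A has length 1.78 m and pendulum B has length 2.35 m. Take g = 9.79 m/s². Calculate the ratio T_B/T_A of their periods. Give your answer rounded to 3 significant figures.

T ∝ √L, so T_B/T_A = √(L_B/L_A) = √(2.35/1.78) = 1.15.

1.15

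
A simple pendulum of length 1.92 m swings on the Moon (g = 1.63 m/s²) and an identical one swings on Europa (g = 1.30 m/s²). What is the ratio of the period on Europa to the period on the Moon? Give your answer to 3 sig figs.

T ∝ 1/√g, so T₂/T₁ = √(g₁/g₂) = √(1.63/1.30) = 1.12.

1.12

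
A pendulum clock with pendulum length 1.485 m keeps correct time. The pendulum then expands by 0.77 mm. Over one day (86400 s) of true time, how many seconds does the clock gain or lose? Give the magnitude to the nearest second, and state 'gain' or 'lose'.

T ∝ √L, so T'/T = √(1.48577/1.485) = 1.00026.
In 86400 s of true time the clock registers 86400/1.00026 = 86377.6 s, so it loses 22 s.

lose 22 s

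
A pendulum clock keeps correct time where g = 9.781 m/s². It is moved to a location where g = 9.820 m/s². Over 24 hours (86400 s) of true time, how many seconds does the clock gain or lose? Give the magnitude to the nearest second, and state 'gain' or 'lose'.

The clock's period scales as T ∝ 1/√g, so T'/T = √(9.781/9.820) = 0.998012.
In 86400 s of true time the clock registers 86400/0.998012 = 86572.1 s, so it gains 172 s.

gain 172 s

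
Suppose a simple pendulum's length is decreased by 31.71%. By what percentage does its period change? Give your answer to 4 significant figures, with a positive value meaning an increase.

T ∝ √L, so T'/T = √(0.68290) = 0.82638.
Percentage change in T = (0.82638 − 1) × 100% = -17.36%.

-17.36%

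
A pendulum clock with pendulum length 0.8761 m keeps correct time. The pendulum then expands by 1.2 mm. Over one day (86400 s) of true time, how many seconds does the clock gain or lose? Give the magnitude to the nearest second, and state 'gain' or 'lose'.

lose 59 s

T ∝ √L, so T'/T = √(0.87730/0.8761) = 1.00068.
In 86400 s of true time the clock registers 86400/1.00068 = 86340.9 s, so it loses 59 s.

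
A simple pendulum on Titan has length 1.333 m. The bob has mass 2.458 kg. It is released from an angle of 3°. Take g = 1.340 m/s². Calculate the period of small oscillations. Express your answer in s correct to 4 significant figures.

6.267 s

T = 2π√(L/g) = 2π√(1.333/1.340) = 2π × 0.99738 = 6.267 s.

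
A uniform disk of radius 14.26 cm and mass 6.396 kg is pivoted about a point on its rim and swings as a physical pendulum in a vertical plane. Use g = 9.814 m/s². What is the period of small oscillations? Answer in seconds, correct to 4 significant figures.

I_cm = ½mr² = 0.065031 kg·m². The pivot is at distance d = 0.1426 m from the centre of mass.
By the parallel-axis theorem, I = I_cm + md² = 0.065031 + 0.13006 = 0.19509 kg·m².
T = 2π√(I/(mgd)) = 2π√(0.19509/(6.396 × 9.814 × 0.1426)) = 0.9276 s.

0.9276 s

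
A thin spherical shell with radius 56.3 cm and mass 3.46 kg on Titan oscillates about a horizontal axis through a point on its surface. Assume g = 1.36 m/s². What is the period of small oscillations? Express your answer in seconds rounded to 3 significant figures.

I_cm = (2/3)mr² = 0.7311 kg·m². The pivot is at distance d = 0.563 m from the centre of mass.
By the parallel-axis theorem, I = I_cm + md² = 0.7311 + 1.097 = 1.828 kg·m².
T = 2π√(I/(mgd)) = 2π√(1.828/(3.46 × 1.36 × 0.563)) = 5.22 s.

5.22 s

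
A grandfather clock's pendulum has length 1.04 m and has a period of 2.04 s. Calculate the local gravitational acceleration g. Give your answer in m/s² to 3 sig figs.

From T = 2π√(L/g), g = 4π²L/T² = 4π² × 1.04/2.040² = 9.87 m/s².

9.87 m/s²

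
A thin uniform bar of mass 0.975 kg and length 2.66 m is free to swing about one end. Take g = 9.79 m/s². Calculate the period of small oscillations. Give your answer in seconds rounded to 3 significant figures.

2.67 s

For a physical pendulum T = 2π√(I/(mgd)), with d = 1.330 m from pivot to centre of mass.
I_cm = mL²/12 = 0.975 × 2.66²/12 = 0.5749 kg·m²; I = I_cm + md² = 0.5749 + 0.975 × 1.330² = 2.300 kg·m².
T = 2π√(2.300/(0.975 × 9.79 × 1.330)) = 2.67 s.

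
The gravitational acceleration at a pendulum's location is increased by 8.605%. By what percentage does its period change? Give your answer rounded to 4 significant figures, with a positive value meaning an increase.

T ∝ 1/√g, so T'/T = 1/√(1.0860) = 0.95957.
Percentage change in T = (0.95957 − 1) × 100% = -4.043%.

-4.043%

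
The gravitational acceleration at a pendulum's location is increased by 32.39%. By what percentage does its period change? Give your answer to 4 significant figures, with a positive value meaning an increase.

-13.09%

T ∝ 1/√g, so T'/T = 1/√(1.3239) = 0.86911.
Percentage change in T = (0.86911 − 1) × 100% = -13.09%.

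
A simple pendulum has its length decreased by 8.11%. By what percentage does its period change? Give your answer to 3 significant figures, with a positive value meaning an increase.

-4.14%

T ∝ √L, so T'/T = √(0.9189) = 0.9586.
Percentage change in T = (0.9586 − 1) × 100% = -4.14%.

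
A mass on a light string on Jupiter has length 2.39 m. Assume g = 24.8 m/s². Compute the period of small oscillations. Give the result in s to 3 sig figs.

T = 2π√(L/g) = 2π√(2.39/24.8) = 2π × 0.3104 = 1.95 s.

1.95 s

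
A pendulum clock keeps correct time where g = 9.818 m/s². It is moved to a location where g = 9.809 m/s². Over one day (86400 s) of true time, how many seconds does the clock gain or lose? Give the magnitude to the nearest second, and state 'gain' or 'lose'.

The clock's period scales as T ∝ 1/√g, so T'/T = √(9.818/9.809) = 1.00046.
In 86400 s of true time the clock registers 86400/1.00046 = 86360.4 s, so it loses 40 s.

lose 40 s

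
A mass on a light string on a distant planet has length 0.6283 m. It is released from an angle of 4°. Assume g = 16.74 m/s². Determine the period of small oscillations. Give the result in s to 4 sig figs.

1.217 s

T = 2π√(L/g) = 2π√(0.6283/16.74) = 2π × 0.19373 = 1.217 s.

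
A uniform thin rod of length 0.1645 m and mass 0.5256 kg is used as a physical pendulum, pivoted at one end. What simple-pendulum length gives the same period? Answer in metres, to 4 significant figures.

The equivalent simple-pendulum length is L_eq = I/(md), where I is about the pivot and d = 0.082250 m.
I_cm = (1/12)mL² = 0.0011852 kg·m², so I = I_cm + md² = 0.0011852 + 0.0035557 = 0.0047410 kg·m².
L_eq = 0.0047410/(0.5256 × 0.082250) = 0.1097 m.

0.1097 m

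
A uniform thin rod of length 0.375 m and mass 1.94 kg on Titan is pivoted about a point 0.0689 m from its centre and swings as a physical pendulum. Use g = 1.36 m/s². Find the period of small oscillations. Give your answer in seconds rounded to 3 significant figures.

2.63 s

For a physical pendulum T = 2π√(I/(mgd)), with d = 0.06890 m from pivot to centre of mass.
I_cm = mL²/12 = 1.94 × 0.375²/12 = 0.02273 kg·m²; I = I_cm + md² = 0.02273 + 1.94 × 0.06890² = 0.03194 kg·m².
T = 2π√(0.03194/(1.94 × 1.36 × 0.06890)) = 2.63 s.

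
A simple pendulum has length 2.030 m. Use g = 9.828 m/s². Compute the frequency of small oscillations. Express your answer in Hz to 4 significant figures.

0.3502 Hz

T = 2π√(L/g) = 2π√(2.030/9.828) = 2.8556 s, so f = 1/T = 0.3502 Hz.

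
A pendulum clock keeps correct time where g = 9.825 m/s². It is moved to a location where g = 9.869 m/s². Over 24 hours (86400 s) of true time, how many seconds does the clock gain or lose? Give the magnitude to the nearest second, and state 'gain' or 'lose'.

gain 193 s

The clock's period scales as T ∝ 1/√g, so T'/T = √(9.825/9.869) = 0.997768.
In 86400 s of true time the clock registers 86400/0.997768 = 86593.2 s, so it gains 193 s.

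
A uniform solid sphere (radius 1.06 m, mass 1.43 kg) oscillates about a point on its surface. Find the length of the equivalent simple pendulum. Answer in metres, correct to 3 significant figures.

The equivalent simple-pendulum length is L_eq = I/(md), where I is about the pivot and d = 1.060 m.
I_cm = (2/5)mR² = 0.6427 kg·m², so I = I_cm + md² = 0.6427 + 1.607 = 2.249 kg·m².
L_eq = 2.249/(1.43 × 1.060) = 1.48 m.

1.48 m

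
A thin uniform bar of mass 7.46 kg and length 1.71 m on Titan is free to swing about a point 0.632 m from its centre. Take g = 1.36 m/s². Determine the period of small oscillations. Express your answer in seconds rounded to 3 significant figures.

For a physical pendulum T = 2π√(I/(mgd)), with d = 0.6320 m from pivot to centre of mass.
I_cm = mL²/12 = 7.46 × 1.71²/12 = 1.818 kg·m²; I = I_cm + md² = 1.818 + 7.46 × 0.6320² = 4.798 kg·m².
T = 2π√(4.798/(7.46 × 1.36 × 0.6320)) = 5.43 s.

5.43 s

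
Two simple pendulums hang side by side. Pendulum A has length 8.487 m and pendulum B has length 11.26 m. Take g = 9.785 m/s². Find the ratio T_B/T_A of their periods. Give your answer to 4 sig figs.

1.152

T ∝ √L, so T_B/T_A = √(L_B/L_A) = √(11.26/8.487) = 1.152.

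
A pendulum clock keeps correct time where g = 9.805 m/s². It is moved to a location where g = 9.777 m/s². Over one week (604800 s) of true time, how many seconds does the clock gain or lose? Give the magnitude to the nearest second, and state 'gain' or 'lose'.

The clock's period scales as T ∝ 1/√g, so T'/T = √(9.805/9.777) = 1.00143.
In 604800 s of true time the clock registers 604800/1.00143 = 603935.8 s, so it loses 864 s.

lose 864 s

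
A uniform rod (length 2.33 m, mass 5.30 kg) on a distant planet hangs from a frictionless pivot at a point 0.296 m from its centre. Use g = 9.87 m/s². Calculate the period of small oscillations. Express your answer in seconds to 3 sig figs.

For a physical pendulum T = 2π√(I/(mgd)), with d = 0.2960 m from pivot to centre of mass.
I_cm = mL²/12 = 5.30 × 2.33²/12 = 2.398 kg·m²; I = I_cm + md² = 2.398 + 5.30 × 0.2960² = 2.862 kg·m².
T = 2π√(2.862/(5.30 × 9.87 × 0.2960)) = 2.70 s.

2.70 s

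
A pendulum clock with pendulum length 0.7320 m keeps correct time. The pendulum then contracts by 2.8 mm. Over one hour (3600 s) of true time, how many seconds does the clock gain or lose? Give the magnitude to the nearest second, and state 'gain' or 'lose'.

T ∝ √L, so T'/T = √(0.72920/0.7320) = 0.998086.
In 3600 s of true time the clock registers 3600/0.998086 = 3606.9 s, so it gains 7 s.

gain 7 s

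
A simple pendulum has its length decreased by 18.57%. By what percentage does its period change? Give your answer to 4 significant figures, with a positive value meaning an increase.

T ∝ √L, so T'/T = √(0.81430) = 0.90239.
Percentage change in T = (0.90239 − 1) × 100% = -9.761%.

-9.761%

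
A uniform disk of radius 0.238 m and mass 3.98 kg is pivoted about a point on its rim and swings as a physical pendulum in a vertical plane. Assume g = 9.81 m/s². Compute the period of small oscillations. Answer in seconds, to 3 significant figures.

I_cm = ½mr² = 0.1127 kg·m². The pivot is at distance d = 0.238 m from the centre of mass.
By the parallel-axis theorem, I = I_cm + md² = 0.1127 + 0.2254 = 0.3382 kg·m².
T = 2π√(I/(mgd)) = 2π√(0.3382/(3.98 × 9.81 × 0.238)) = 1.20 s.

1.20 s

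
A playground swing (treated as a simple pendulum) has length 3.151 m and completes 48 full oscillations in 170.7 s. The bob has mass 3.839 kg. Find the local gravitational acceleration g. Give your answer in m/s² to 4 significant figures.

T = 170.7/48 = 3.5562 s.
From T = 2π√(L/g), g = 4π²L/T² = 4π² × 3.151/3.5562² = 9.836 m/s².

9.836 m/s²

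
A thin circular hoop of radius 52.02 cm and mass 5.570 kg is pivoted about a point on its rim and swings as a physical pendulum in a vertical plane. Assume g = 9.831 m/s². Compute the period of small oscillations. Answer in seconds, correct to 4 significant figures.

I_cm = mr² = 1.5073 kg·m². The pivot is at distance d = 0.5202 m from the centre of mass.
By the parallel-axis theorem, I = I_cm + md² = 1.5073 + 1.5073 = 3.0146 kg·m².
T = 2π√(I/(mgd)) = 2π√(3.0146/(5.570 × 9.831 × 0.5202)) = 2.044 s.

2.044 s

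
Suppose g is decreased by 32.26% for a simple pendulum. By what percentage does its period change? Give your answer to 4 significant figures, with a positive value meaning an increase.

T ∝ 1/√g, so T'/T = 1/√(0.67740) = 1.2150.
Percentage change in T = (1.2150 − 1) × 100% = 21.50%.

21.50%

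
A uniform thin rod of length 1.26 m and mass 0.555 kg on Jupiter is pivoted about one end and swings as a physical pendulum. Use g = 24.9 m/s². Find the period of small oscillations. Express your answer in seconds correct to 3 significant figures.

1.15 s

For a physical pendulum T = 2π√(I/(mgd)), with d = 0.6300 m from pivot to centre of mass.
I_cm = mL²/12 = 0.555 × 1.26²/12 = 0.07343 kg·m²; I = I_cm + md² = 0.07343 + 0.555 × 0.6300² = 0.2937 kg·m².
T = 2π√(0.2937/(0.555 × 24.9 × 0.6300)) = 1.15 s.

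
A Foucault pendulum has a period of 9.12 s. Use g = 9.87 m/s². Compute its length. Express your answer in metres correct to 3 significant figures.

From T = 2π√(L/g), L = gT²/(4π²) = 9.87 × 9.120²/(4π²) = 20.8 m.

20.8 m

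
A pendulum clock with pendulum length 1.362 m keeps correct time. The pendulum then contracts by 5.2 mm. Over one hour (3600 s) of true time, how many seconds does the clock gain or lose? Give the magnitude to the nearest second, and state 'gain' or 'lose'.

T ∝ √L, so T'/T = √(1.35680/1.362) = 0.998089.
In 3600 s of true time the clock registers 3600/0.998089 = 3606.9 s, so it gains 7 s.

gain 7 s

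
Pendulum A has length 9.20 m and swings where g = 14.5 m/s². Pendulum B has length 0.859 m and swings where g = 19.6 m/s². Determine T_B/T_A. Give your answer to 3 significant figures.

0.263

T = 2π√(L/g), so T_B/T_A = √((L_B/g_B)/(L_A/g_A)) = √((0.859/19.6)/(9.20/14.5)) = 0.263.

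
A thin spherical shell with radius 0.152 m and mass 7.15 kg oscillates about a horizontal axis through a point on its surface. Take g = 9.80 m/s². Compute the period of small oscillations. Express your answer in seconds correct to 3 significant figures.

1.01 s

I_cm = (2/3)mr² = 0.1101 kg·m². The pivot is at distance d = 0.152 m from the centre of mass.
By the parallel-axis theorem, I = I_cm + md² = 0.1101 + 0.1652 = 0.2753 kg·m².
T = 2π√(I/(mgd)) = 2π√(0.2753/(7.15 × 9.80 × 0.152)) = 1.01 s.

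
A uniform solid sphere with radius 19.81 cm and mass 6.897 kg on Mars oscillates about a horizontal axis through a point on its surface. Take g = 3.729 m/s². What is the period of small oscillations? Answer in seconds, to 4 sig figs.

1.714 s

I_cm = (2/5)mr² = 0.10827 kg·m². The pivot is at distance d = 0.1981 m from the centre of mass.
By the parallel-axis theorem, I = I_cm + md² = 0.10827 + 0.27066 = 0.37893 kg·m².
T = 2π√(I/(mgd)) = 2π√(0.37893/(6.897 × 3.729 × 0.1981)) = 1.714 s.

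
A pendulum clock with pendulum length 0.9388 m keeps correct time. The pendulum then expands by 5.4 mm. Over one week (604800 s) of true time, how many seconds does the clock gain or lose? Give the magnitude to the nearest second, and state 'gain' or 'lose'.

lose 1732 s

T ∝ √L, so T'/T = √(0.94420/0.9388) = 1.00287.
In 604800 s of true time the clock registers 604800/1.00287 = 603068.1 s, so it loses 1732 s.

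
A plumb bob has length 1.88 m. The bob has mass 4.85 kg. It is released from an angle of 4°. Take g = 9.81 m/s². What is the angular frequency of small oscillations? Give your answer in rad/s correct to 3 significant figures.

ω = √(g/L) = √(9.81/1.88) = 2.28 rad/s.

2.28 rad/s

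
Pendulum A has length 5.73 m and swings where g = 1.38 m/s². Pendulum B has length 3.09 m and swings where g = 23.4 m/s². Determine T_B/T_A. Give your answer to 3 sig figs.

0.178

T = 2π√(L/g), so T_B/T_A = √((L_B/g_B)/(L_A/g_A)) = √((3.09/23.4)/(5.73/1.38)) = 0.178.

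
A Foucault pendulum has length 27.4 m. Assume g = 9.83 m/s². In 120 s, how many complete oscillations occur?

11

T = 2π√(L/g) = 2π√(27.4/9.83) = 10.49 s.
Number of complete oscillations = ⌊120/10.49⌋ = ⌊11.44⌋ = 11.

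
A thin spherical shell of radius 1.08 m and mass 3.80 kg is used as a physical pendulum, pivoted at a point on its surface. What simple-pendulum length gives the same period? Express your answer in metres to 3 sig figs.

The equivalent simple-pendulum length is L_eq = I/(md), where I is about the pivot and d = 1.080 m.
I_cm = (2/3)mR² = 2.955 kg·m², so I = I_cm + md² = 2.955 + 4.432 = 7.387 kg·m².
L_eq = 7.387/(3.80 × 1.080) = 1.80 m.

1.80 m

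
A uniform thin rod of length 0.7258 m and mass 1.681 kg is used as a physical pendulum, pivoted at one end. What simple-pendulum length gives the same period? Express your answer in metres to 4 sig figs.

0.4839 m

The equivalent simple-pendulum length is L_eq = I/(md), where I is about the pivot and d = 0.36290 m.
I_cm = (1/12)mL² = 0.073794 kg·m², so I = I_cm + md² = 0.073794 + 0.22138 = 0.29518 kg·m².
L_eq = 0.29518/(1.681 × 0.36290) = 0.4839 m.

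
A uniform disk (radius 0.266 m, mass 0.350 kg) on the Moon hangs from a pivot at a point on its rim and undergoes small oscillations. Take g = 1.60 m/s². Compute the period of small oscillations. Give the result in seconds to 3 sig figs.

3.14 s

I_cm = ½mr² = 0.01238 kg·m². The pivot is at distance d = 0.266 m from the centre of mass.
By the parallel-axis theorem, I = I_cm + md² = 0.01238 + 0.02476 = 0.03715 kg·m².
T = 2π√(I/(mgd)) = 2π√(0.03715/(0.350 × 1.60 × 0.266)) = 3.14 s.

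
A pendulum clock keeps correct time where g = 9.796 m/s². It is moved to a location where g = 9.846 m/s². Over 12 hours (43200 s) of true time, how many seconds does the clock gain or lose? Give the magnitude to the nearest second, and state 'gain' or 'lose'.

gain 110 s

The clock's period scales as T ∝ 1/√g, so T'/T = √(9.796/9.846) = 0.997458.
In 43200 s of true time the clock registers 43200/0.997458 = 43310.1 s, so it gains 110 s.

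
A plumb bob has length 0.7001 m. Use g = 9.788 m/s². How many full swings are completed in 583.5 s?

347

T = 2π√(L/g) = 2π√(0.7001/9.788) = 1.6804 s.
Number of complete oscillations = ⌊583.5/1.6804⌋ = ⌊347.24⌋ = 347.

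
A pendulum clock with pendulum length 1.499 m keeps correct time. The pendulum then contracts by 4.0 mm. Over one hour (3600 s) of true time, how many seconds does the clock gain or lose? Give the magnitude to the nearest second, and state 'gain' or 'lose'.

gain 5 s

T ∝ √L, so T'/T = √(1.49500/1.499) = 0.998665.
In 3600 s of true time the clock registers 3600/0.998665 = 3604.8 s, so it gains 5 s.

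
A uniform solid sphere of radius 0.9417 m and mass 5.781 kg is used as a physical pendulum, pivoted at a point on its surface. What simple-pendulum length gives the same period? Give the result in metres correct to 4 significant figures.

1.318 m

The equivalent simple-pendulum length is L_eq = I/(md), where I is about the pivot and d = 0.94170 m.
I_cm = (2/5)mR² = 2.0506 kg·m², so I = I_cm + md² = 2.0506 + 5.1266 = 7.1772 kg·m².
L_eq = 7.1772/(5.781 × 0.94170) = 1.318 m.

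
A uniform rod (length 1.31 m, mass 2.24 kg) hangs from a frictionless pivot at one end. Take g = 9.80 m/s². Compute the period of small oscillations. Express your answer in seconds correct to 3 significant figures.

1.88 s

For a physical pendulum T = 2π√(I/(mgd)), with d = 0.6550 m from pivot to centre of mass.
I_cm = mL²/12 = 2.24 × 1.31²/12 = 0.3203 kg·m²; I = I_cm + md² = 0.3203 + 2.24 × 0.6550² = 1.281 kg·m².
T = 2π√(1.281/(2.24 × 9.80 × 0.6550)) = 1.88 s.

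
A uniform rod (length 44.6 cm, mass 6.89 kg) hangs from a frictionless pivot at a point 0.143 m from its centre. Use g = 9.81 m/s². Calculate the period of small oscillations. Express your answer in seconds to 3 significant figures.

For a physical pendulum T = 2π√(I/(mgd)), with d = 0.1430 m from pivot to centre of mass.
I_cm = mL²/12 = 6.89 × 0.446²/12 = 0.1142 kg·m²; I = I_cm + md² = 0.1142 + 6.89 × 0.1430² = 0.2551 kg·m².
T = 2π√(0.2551/(6.89 × 9.81 × 0.1430)) = 1.02 s.

1.02 s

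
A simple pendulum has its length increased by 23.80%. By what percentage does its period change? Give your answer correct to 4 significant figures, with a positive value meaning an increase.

T ∝ √L, so T'/T = √(1.2380) = 1.1127.
Percentage change in T = (1.1127 − 1) × 100% = 11.27%.

11.27%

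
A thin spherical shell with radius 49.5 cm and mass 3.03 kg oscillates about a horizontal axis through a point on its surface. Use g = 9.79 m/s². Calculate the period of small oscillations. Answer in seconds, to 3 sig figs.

1.82 s

I_cm = (2/3)mr² = 0.4950 kg·m². The pivot is at distance d = 0.495 m from the centre of mass.
By the parallel-axis theorem, I = I_cm + md² = 0.4950 + 0.7424 = 1.237 kg·m².
T = 2π√(I/(mgd)) = 2π√(1.237/(3.03 × 9.79 × 0.495)) = 1.82 s.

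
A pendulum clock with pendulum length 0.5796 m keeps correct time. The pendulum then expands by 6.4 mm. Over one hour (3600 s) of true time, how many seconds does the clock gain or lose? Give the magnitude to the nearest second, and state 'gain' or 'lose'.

lose 20 s

T ∝ √L, so T'/T = √(0.58600/0.5796) = 1.00551.
In 3600 s of true time the clock registers 3600/1.00551 = 3580.3 s, so it loses 20 s.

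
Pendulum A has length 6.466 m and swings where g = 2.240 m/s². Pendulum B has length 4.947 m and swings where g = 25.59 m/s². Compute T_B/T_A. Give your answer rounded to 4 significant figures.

T = 2π√(L/g), so T_B/T_A = √((L_B/g_B)/(L_A/g_A)) = √((4.947/25.59)/(6.466/2.240)) = 0.2588.

0.2588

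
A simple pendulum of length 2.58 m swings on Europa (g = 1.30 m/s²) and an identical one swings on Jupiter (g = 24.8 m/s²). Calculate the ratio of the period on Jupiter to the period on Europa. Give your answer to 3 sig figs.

T ∝ 1/√g, so T₂/T₁ = √(g₁/g₂) = √(1.30/24.8) = 0.229.

0.229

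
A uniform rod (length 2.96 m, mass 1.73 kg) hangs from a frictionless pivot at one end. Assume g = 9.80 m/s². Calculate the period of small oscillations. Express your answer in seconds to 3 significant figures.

2.82 s

For a physical pendulum T = 2π√(I/(mgd)), with d = 1.480 m from pivot to centre of mass.
I_cm = mL²/12 = 1.73 × 2.96²/12 = 1.263 kg·m²; I = I_cm + md² = 1.263 + 1.73 × 1.480² = 5.053 kg·m².
T = 2π√(5.053/(1.73 × 9.80 × 1.480)) = 2.82 s.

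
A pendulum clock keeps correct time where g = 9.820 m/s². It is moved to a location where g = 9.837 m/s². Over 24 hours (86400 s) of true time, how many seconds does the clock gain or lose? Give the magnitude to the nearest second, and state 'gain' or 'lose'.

gain 75 s

The clock's period scales as T ∝ 1/√g, so T'/T = √(9.820/9.837) = 0.999136.
In 86400 s of true time the clock registers 86400/0.999136 = 86474.8 s, so it gains 75 s.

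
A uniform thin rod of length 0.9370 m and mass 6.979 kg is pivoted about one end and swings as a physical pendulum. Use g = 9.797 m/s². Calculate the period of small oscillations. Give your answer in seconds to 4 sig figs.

For a physical pendulum T = 2π√(I/(mgd)), with d = 0.46850 m from pivot to centre of mass.
I_cm = mL²/12 = 6.979 × 0.9370²/12 = 0.51061 kg·m²; I = I_cm + md² = 0.51061 + 6.979 × 0.46850² = 2.0424 kg·m².
T = 2π√(2.0424/(6.979 × 9.797 × 0.46850)) = 1.587 s.

1.587 s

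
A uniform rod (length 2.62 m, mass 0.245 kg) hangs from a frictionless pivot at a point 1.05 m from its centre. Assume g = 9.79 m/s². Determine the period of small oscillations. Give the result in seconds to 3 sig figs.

2.54 s

For a physical pendulum T = 2π√(I/(mgd)), with d = 1.050 m from pivot to centre of mass.
I_cm = mL²/12 = 0.245 × 2.62²/12 = 0.1401 kg·m²; I = I_cm + md² = 0.1401 + 0.245 × 1.050² = 0.4103 kg·m².
T = 2π√(0.4103/(0.245 × 9.79 × 1.050)) = 2.54 s.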